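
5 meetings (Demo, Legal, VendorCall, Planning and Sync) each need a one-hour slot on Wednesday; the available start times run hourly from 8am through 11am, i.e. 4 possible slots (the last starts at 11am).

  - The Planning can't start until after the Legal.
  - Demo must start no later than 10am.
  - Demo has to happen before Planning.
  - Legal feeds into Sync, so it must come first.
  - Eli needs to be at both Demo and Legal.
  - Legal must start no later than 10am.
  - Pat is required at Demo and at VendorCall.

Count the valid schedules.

51

Splitting on Demo: it can be 8am (15), 9am (21), 10am (15). Listing each branch's schedules as (Legal, VendorCall, Planning, Sync):
Demo=8am: (9am,9am,10am,10am) (9am,9am,10am,11am) (9am,9am,11am,10am) (9am,9am,11am,11am) (9am,10am,10am,10am) (9am,10am,10am,11am) (9am,10am,11am,10am) (9am,10am,11am,11am) (9am,11am,10am,10am) (9am,11am,10am,11am) (9am,11am,11am,10am) (9am,11am,11am,11am) (10am,9am,11am,11am) (10am,10am,11am,11am) (10am,11am,11am,11am) — 15.
Demo=9am: (8am,8am,10am,9am) (8am,8am,10am,10am) (8am,8am,10am,11am) (8am,8am,11am,9am) (8am,8am,11am,10am) (8am,8am,11am,11am) (8am,10am,10am,9am) (8am,10am,10am,10am) (8am,10am,10am,11am) (8am,10am,11am,9am) (8am,10am,11am,10am) (8am,10am,11am,11am) (8am,11am,10am,9am) (8am,11am,10am,10am) (8am,11am,10am,11am) (8am,11am,11am,9am) (8am,11am,11am,10am) (8am,11am,11am,11am) (10am,8am,11am,11am) (10am,10am,11am,11am) (10am,11am,11am,11am) — 21.
Demo=10am: (8am,8am,11am,9am) (8am,8am,11am,10am) (8am,8am,11am,11am) (8am,9am,11am,9am) (8am,9am,11am,10am) (8am,9am,11am,11am) (8am,11am,11am,9am) (8am,11am,11am,10am) (8am,11am,11am,11am) (9am,8am,11am,10am) (9am,8am,11am,11am) (9am,9am,11am,10am) (9am,9am,11am,11am) (9am,11am,11am,10am) (9am,11am,11am,11am) — 15.
Summing: 15 + 21 + 15 = 51.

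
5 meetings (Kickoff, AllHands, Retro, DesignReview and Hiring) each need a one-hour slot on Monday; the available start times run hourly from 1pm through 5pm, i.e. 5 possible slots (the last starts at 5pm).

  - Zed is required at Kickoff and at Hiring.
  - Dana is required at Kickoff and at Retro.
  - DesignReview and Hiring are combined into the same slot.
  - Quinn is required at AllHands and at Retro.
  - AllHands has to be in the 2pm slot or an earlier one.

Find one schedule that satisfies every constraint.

Hiring=2pm; Kickoff=1pm; DesignReview=2pm; Retro=2pm; AllHands=1pm

Checking: Kickoff(1pm) != Retro(2pm); Kickoff(1pm) != Hiring(2pm); AllHands(1pm) != Retro(2pm); DesignReview = Hiring = 2pm; AllHands=1pm in [1pm,2pm].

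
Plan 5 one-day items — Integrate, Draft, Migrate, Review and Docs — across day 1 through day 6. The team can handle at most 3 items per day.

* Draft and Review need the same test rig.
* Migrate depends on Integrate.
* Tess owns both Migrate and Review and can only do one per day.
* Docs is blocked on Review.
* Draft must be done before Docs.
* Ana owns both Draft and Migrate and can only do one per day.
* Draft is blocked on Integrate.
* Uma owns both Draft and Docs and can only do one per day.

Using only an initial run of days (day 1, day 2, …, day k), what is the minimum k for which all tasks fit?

The precedence chain requires at least 3 distinct days.
With at most 3 per day and 5 tasks, at least 2 days are needed.
3 works (last occupied day: day 3): for example Draft in day 2, Docs in day 3, Integrate in day 1, Migrate in day 3, Review in day 1.

3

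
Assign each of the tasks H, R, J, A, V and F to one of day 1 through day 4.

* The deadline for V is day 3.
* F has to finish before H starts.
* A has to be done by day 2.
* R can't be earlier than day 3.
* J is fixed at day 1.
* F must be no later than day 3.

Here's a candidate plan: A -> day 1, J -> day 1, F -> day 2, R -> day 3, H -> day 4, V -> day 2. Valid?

F has to finish before H starts — holds.
R can't be earlier than day 3 — holds.
A has to be done by day 2 — holds.
J is fixed at day 1 — holds.
F must be no later than day 3 — holds.
The deadline for V is day 3 — holds.

Yes, all constraints hold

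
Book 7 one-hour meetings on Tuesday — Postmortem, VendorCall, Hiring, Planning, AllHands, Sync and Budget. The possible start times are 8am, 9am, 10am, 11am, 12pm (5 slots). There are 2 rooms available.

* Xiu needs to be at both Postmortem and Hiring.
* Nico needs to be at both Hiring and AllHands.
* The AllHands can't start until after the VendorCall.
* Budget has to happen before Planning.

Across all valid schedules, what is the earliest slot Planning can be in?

9am

Precedence pushes Planning to at least 9am.
Planning at 9am is achievable: Budget=8am, Sync=10am, Hiring=11am, Postmortem=10am, AllHands=9am, VendorCall=8am, Planning=9am.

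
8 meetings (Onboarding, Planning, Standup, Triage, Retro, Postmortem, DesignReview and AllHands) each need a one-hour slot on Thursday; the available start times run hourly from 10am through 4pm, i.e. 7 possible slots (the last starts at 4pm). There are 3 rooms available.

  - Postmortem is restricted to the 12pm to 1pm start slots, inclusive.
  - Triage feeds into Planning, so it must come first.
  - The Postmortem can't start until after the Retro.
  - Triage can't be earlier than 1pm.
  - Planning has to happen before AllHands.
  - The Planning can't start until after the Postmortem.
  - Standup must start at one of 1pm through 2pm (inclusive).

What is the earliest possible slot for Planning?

2pm

Precedence pushes Planning to at least 2pm; downstream work caps Planning at 3pm.
Planning at 2pm is achievable: Postmortem=12pm; Retro=10am; Planning=2pm; Triage=1pm; Standup=1pm; AllHands=3pm; DesignReview=10am; Onboarding=10am.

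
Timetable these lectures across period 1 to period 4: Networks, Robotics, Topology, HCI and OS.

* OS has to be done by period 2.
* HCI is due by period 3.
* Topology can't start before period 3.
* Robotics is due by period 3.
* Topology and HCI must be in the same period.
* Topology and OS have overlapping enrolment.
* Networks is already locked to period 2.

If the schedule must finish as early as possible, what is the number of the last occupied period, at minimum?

Topology can't be placed before period 3, so the schedule must run through at least period 3.
3 works (last occupied period: period 3): for example Topology in period 3; HCI in period 3; Networks in period 2; Robotics in period 1; OS in period 1.

period 3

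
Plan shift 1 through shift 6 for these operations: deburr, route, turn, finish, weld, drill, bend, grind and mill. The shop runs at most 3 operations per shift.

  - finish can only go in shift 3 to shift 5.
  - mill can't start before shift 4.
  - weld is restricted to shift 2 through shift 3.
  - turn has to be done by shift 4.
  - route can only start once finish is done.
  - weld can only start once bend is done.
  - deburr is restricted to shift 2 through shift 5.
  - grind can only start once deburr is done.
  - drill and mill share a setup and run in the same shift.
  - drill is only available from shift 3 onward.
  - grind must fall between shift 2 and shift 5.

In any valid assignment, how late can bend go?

Downstream work caps bend at shift 2.
bend at shift 2 is achievable: mill=shift 4, weld=shift 3, deburr=shift 2, route=shift 4, turn=shift 1, finish=shift 3, drill=shift 4, bend=shift 2, grind=shift 3.

shift 2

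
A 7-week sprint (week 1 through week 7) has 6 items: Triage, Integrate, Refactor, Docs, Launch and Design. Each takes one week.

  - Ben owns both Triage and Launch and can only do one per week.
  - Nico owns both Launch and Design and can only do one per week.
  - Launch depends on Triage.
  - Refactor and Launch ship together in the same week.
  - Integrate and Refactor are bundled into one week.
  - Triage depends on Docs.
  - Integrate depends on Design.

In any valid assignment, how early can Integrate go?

Integrate must be in the same week as Launch, which can't be before week 3, so Integrate is at least week 3.
Integrate at week 3 is achievable: Launch -> week 3; Refactor -> week 3; Docs -> week 1; Triage -> week 2; Design -> week 1; Integrate -> week 3.

week 3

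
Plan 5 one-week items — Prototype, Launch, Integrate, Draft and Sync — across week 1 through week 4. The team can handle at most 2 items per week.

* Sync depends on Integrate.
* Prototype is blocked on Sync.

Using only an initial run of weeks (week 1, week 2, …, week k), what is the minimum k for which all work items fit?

The precedence chain requires at least 3 distinct weeks.
With at most 2 per week and 5 work items, at least 3 weeks are needed.
3 works (last occupied week: week 3): for example Integrate in week 1, Launch in week 1, Draft in week 2, Sync in week 2, Prototype in week 3.

3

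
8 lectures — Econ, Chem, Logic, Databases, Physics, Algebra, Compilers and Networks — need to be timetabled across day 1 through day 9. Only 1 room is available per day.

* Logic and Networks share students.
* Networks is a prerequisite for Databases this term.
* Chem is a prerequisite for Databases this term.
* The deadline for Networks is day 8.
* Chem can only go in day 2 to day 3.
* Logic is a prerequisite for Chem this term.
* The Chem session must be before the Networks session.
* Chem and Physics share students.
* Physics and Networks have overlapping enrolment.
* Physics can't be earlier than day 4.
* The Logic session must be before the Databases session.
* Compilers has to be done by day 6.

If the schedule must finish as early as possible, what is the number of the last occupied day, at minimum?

The precedence chain requires at least 4 distinct days.
With at most 1 per day and 8 lectures, at least 8 days are needed.
8 works (last occupied day: day 8): for example Compilers -> day 3, Chem -> day 2, Databases -> day 6, Algebra -> day 8, Logic -> day 1, Econ -> day 7, Physics -> day 4, Networks -> day 5.

8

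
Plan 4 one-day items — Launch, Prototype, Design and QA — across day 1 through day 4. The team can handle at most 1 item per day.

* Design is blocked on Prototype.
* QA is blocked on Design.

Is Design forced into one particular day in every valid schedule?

No

Design can be day 2 (e.g. Design in day 2, QA in day 3, Launch in day 4, Prototype in day 1) or day 3 (e.g. Design in day 3, Prototype in day 1, QA in day 4, Launch in day 2).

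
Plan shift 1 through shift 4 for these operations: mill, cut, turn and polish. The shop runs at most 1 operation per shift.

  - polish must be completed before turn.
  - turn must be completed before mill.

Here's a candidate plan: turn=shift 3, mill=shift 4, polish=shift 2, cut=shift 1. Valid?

Valid

turn must be completed before mill — holds.
The shop runs at most 1 operation per shift — holds.
polish must be completed before turn — holds.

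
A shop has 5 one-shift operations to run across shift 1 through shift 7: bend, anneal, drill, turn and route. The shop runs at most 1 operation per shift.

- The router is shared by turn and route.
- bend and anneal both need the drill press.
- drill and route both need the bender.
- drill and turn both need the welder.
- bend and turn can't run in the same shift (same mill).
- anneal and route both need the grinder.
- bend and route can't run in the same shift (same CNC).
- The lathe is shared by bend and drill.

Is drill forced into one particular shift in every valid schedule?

No

drill can be shift 1 (e.g. anneal -> shift 3, bend -> shift 2, drill -> shift 1, turn -> shift 4, route -> shift 5) or shift 2 (e.g. anneal=shift 3, bend=shift 1, route=shift 5, drill=shift 2, turn=shift 4).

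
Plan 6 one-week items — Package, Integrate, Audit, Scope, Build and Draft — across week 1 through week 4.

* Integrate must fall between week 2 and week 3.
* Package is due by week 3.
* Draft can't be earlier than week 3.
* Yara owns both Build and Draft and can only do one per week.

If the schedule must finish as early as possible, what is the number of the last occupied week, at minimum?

Draft can't be placed before week 3, so the schedule must run through at least week 3.
3 works (last occupied week: week 3): for example Package -> week 1; Integrate -> week 2; Draft -> week 3; Audit -> week 1; Scope -> week 1; Build -> week 1.

3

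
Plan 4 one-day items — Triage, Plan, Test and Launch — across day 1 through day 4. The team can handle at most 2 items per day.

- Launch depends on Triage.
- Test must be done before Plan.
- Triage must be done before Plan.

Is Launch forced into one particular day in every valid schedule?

No

Launch can be day 2 (e.g. Triage -> day 1; Launch -> day 2; Plan -> day 2; Test -> day 1) or day 3 (e.g. Test in day 1, Plan in day 2, Triage in day 1, Launch in day 3).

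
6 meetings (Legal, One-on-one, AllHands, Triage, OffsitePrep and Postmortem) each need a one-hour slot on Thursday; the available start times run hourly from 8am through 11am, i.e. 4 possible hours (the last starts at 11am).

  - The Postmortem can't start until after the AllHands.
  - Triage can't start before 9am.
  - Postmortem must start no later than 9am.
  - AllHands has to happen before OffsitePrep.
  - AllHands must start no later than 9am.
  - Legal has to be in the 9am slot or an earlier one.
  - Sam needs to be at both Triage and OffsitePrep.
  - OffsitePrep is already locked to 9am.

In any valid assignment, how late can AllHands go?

AllHands's own window allows nothing later than 9am; downstream work caps AllHands at 8am.
AllHands at 8am is achievable: Postmortem -> 9am, One-on-one -> 8am, Triage -> 10am, AllHands -> 8am, Legal -> 8am, OffsitePrep -> 9am.

8am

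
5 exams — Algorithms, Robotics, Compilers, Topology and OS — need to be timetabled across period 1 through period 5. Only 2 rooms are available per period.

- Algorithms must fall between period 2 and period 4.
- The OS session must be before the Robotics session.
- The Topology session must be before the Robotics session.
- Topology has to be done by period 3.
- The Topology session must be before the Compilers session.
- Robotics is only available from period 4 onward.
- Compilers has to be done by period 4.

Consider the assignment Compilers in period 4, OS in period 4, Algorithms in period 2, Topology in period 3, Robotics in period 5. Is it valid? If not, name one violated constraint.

Robotics is only available from period 4 onward — holds.
Algorithms must fall between period 2 and period 4 — holds.
Compilers has to be done by period 4 — holds.
Only 2 rooms are available per period — holds.
The Topology session must be before the Compilers session — holds.
Topology has to be done by period 3 — holds.
The Topology session must be before the Robotics session — holds.
The OS session must be before the Robotics session — holds.

Yes, all constraints hold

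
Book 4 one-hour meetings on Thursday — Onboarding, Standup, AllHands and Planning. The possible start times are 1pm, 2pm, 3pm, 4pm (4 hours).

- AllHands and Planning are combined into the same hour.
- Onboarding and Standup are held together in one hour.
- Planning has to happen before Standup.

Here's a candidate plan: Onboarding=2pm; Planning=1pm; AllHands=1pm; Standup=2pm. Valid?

Planning has to happen before Standup — holds.
Onboarding and Standup are held together in one hour — holds.
AllHands and Planning are combined into the same hour — holds.

Yes, all constraints hold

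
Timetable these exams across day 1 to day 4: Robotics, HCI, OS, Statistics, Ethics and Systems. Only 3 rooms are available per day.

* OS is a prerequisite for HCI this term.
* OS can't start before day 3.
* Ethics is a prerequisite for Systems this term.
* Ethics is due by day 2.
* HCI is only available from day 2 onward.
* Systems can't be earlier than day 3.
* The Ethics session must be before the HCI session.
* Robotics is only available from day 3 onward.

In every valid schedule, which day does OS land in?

day 3

OS is available from day 3; downstream work caps OS at day 3.
So OS is pinned to day 3.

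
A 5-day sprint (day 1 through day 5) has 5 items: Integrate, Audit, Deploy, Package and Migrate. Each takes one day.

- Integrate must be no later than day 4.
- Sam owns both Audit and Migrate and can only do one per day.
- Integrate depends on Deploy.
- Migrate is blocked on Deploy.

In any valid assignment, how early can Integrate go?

Precedence pushes Integrate to at least day 2; Integrate's own window allows nothing later than day 4.
Integrate at day 2 is achievable: Deploy -> day 1, Package -> day 1, Audit -> day 1, Integrate -> day 2, Migrate -> day 2.

day 2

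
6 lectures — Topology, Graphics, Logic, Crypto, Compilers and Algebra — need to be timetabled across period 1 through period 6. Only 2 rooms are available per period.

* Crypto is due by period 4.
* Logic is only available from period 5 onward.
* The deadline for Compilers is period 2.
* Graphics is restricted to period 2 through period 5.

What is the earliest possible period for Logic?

Logic is available from period 5.
Logic at period 5 is achievable: Topology=period 2; Compilers=period 1; Graphics=period 2; Logic=period 5; Crypto=period 1; Algebra=period 3.

period 5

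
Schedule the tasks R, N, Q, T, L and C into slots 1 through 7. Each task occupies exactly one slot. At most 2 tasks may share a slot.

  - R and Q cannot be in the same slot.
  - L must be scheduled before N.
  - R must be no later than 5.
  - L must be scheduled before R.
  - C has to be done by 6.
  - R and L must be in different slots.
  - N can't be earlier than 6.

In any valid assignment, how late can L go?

Downstream work caps L at 4.
L at 4 is achievable: Q=1, N=6, C=1, R=5, T=2, L=4.

4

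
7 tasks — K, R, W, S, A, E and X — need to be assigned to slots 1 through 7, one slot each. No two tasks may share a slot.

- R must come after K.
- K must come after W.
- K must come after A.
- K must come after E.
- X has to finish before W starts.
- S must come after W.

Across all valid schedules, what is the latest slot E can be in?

Downstream work caps E at 5.
E at 5 is achievable: X in 1, E in 5, W in 2, A in 4, R in 7, S in 3, K in 6.

5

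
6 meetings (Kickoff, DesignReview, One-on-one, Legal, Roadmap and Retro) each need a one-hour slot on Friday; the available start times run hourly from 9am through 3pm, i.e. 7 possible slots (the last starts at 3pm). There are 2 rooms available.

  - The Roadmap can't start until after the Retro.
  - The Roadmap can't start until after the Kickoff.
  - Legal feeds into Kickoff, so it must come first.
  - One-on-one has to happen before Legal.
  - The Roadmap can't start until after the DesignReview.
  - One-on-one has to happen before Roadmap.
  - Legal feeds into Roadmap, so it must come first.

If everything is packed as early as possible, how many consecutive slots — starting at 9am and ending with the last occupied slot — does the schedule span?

4

The precedence chain requires at least 4 distinct slots.
With at most 2 per slot and 6 meetings, at least 3 slots are needed.
4 works (last occupied slot: 12pm): for example Retro in 10am; Kickoff in 11am; Legal in 10am; Roadmap in 12pm; DesignReview in 9am; One-on-one in 9am.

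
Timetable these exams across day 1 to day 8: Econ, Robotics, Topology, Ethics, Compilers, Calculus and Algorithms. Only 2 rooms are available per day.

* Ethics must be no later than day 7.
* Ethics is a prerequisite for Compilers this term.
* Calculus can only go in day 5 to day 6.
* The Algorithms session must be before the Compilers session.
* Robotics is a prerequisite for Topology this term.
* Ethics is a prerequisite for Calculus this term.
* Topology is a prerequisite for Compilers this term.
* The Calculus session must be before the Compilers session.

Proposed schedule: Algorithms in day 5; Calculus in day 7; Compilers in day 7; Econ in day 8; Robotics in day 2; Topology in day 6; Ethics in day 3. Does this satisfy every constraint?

Only 2 rooms are available per day — holds.
The Calculus session must be before the Compilers session — violated.
Ethics is a prerequisite for Compilers this term — holds.
Calculus can only go in day 5 to day 6 — violated.
Ethics is a prerequisite for Calculus this term — holds.
The Algorithms session must be before the Compilers session — holds.
Ethics must be no later than day 7 — holds.
Topology is a prerequisite for Compilers this term — holds.
Robotics is a prerequisite for Topology this term — holds.

No — it violates: Calculus can only go in day 5 to day 6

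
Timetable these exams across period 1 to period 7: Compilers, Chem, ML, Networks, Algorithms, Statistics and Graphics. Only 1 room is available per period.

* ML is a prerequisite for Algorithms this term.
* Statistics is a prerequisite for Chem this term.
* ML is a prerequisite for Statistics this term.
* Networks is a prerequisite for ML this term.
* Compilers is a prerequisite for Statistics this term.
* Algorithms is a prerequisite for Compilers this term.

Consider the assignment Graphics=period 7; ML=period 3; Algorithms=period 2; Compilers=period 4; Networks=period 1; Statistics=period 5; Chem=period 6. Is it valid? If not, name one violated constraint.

Networks is a prerequisite for ML this term — holds.
Algorithms is a prerequisite for Compilers this term — holds.
ML is a prerequisite for Algorithms this term — violated.
Compilers is a prerequisite for Statistics this term — holds.
Statistics is a prerequisite for Chem this term — holds.
ML is a prerequisite for Statistics this term — holds.
Only 1 room is available per period — holds.

Invalid. ML is a prerequisite for Algorithms this term.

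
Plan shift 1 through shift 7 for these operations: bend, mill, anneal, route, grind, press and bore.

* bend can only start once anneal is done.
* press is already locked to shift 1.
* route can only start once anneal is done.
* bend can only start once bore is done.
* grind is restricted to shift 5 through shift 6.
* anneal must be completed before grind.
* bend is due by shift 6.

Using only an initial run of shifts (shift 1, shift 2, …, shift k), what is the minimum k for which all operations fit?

The precedence chain requires at least 2 distinct shifts.
grind can't be placed before shift 5, so the schedule must run through at least shift 5.
5 works (last occupied shift: shift 5): for example press=shift 1; bend=shift 2; route=shift 2; mill=shift 1; anneal=shift 1; grind=shift 5; bore=shift 1.

5 shifts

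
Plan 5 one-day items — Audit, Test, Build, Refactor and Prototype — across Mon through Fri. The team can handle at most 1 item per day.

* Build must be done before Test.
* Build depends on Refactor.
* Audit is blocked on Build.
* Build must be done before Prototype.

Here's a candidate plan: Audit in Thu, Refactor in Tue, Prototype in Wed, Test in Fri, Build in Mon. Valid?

Invalid. Build depends on Refactor.

Build must be done before Test — holds.
The team can handle at most 1 item per day — holds.
Build depends on Refactor — violated.
Audit is blocked on Build — holds.
Build must be done before Prototype — holds.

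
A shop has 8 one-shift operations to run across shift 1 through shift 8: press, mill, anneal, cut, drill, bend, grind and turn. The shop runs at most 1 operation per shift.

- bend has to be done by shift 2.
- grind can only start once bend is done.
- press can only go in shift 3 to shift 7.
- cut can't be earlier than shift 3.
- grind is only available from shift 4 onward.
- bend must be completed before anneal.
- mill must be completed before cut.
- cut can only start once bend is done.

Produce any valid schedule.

drill -> shift 7, press -> shift 3, mill -> shift 2, bend -> shift 1, cut -> shift 5, turn -> shift 8, grind -> shift 4, anneal -> shift 6

Checking: bend(shift 1) before cut(shift 5); bend(shift 1) before grind(shift 4); bend(shift 1) before anneal(shift 6); mill(shift 2) before cut(shift 5); bend=shift 1 in [shift 1,shift 2]; cut=shift 5 in [shift 3,shift 8]; press=shift 3 in [shift 3,shift 7]; grind=shift 4 in [shift 4,shift 8]; max 1 per shift (cap 1).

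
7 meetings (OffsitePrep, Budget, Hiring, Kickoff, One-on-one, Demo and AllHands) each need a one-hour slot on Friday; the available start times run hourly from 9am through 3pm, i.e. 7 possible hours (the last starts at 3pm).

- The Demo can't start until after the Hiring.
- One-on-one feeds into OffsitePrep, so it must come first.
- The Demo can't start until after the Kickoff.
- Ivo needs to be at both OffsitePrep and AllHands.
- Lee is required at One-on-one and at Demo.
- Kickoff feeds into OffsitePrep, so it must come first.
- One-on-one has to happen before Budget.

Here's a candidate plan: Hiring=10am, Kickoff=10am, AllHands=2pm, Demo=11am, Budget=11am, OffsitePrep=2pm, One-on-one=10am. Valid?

Invalid. Ivo needs to be at both OffsitePrep and AllHands.

Kickoff feeds into OffsitePrep, so it must come first — holds.
One-on-one has to happen before Budget — holds.
The Demo can't start until after the Hiring — holds.
One-on-one feeds into OffsitePrep, so it must come first — holds.
Lee is required at One-on-one and at Demo — holds.
The Demo can't start until after the Kickoff — holds.
Ivo needs to be at both OffsitePrep and AllHands — violated.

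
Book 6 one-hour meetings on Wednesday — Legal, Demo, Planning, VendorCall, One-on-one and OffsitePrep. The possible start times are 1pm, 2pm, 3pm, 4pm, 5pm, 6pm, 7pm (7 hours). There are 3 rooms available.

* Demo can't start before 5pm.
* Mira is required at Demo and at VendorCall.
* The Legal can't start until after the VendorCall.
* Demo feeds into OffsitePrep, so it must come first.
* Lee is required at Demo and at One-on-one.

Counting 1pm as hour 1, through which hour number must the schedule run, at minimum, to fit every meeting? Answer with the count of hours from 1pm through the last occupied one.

The precedence chain requires at least 2 distinct hours.
With at most 3 per hour and 6 meetings, at least 2 hours are needed.
Propagating the time windows through the other constraints, OffsitePrep can't land before 6pm — that is hour 6 counting from 1pm — so the schedule must run through at least 6 hours.
6 works (last occupied hour: 6pm): for example VendorCall=1pm, OffsitePrep=6pm, One-on-one=1pm, Legal=2pm, Demo=5pm, Planning=1pm.

6 hours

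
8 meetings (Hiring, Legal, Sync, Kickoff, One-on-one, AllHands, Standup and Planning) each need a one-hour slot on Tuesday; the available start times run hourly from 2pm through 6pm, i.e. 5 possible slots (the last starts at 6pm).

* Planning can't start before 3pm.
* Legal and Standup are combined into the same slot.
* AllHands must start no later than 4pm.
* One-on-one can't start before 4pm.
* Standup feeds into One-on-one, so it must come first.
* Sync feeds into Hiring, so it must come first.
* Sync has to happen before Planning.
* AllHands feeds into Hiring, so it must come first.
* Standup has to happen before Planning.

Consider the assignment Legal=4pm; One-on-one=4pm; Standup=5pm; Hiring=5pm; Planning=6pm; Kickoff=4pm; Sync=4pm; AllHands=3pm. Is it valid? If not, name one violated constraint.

Sync feeds into Hiring, so it must come first — holds.
AllHands must start no later than 4pm — holds.
Standup has to happen before Planning — holds.
Legal and Standup are combined into the same slot — violated.
Sync has to happen before Planning — holds.
AllHands feeds into Hiring, so it must come first — holds.
Planning can't start before 3pm — holds.
Standup feeds into One-on-one, so it must come first — violated.
One-on-one can't start before 4pm — holds.

No — it violates: Standup feeds into One-on-one, so it must come first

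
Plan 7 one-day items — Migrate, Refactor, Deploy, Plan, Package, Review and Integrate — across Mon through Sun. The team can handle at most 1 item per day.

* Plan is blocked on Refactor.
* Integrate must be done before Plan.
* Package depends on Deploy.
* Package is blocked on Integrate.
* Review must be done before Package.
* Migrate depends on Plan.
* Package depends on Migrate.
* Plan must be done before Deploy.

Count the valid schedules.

24

Splitting on Migrate: it can be Thu (4), Fri (10), Sat (10). Listing each branch's schedules as (Refactor, Deploy, Plan, Package, Review, Integrate):
Migrate=Thu: (Mon,Fri,Wed,Sun,Sat,Tue) (Mon,Sat,Wed,Sun,Fri,Tue) (Tue,Fri,Wed,Sun,Sat,Mon) (Tue,Sat,Wed,Sun,Fri,Mon) — 4.
Migrate=Fri: (Mon,Thu,Wed,Sun,Sat,Tue) (Mon,Sat,Wed,Sun,Thu,Tue) (Mon,Sat,Thu,Sun,Tue,Wed) (Mon,Sat,Thu,Sun,Wed,Tue) (Tue,Thu,Wed,Sun,Sat,Mon) (Tue,Sat,Wed,Sun,Thu,Mon) (Tue,Sat,Thu,Sun,Mon,Wed) (Tue,Sat,Thu,Sun,Wed,Mon) (Wed,Sat,Thu,Sun,Mon,Tue) (Wed,Sat,Thu,Sun,Tue,Mon) — 10.
Migrate=Sat: (Mon,Thu,Wed,Sun,Fri,Tue) (Mon,Fri,Wed,Sun,Thu,Tue) (Mon,Fri,Thu,Sun,Tue,Wed) (Mon,Fri,Thu,Sun,Wed,Tue) (Tue,Thu,Wed,Sun,Fri,Mon) (Tue,Fri,Wed,Sun,Thu,Mon) (Tue,Fri,Thu,Sun,Mon,Wed) (Tue,Fri,Thu,Sun,Wed,Mon) (Wed,Fri,Thu,Sun,Mon,Tue) (Wed,Fri,Thu,Sun,Tue,Mon) — 10.
Summing: 4 + 10 + 10 = 24.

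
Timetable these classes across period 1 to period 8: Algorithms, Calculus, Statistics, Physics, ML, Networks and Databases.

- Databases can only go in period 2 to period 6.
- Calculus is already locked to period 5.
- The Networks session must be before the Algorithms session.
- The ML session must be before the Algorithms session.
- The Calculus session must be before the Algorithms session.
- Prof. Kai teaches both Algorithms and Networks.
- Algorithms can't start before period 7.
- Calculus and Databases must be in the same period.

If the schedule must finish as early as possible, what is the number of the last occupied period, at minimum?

The precedence chain requires at least 2 distinct periods.
Algorithms can't be placed before period 7, so the schedule must run through at least period 7.
7 works (last occupied period: period 7): for example ML in period 1, Algorithms in period 7, Networks in period 1, Statistics in period 1, Calculus in period 5, Databases in period 5, Physics in period 1.

7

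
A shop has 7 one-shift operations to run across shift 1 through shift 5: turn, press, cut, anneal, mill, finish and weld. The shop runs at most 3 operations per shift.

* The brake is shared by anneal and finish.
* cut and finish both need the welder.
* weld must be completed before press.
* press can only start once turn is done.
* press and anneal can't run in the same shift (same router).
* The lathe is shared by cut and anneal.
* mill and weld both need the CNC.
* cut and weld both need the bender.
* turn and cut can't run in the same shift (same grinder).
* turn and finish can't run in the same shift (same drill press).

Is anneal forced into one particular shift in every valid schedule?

No

anneal can be shift 1 (e.g. mill -> shift 2, press -> shift 2, cut -> shift 2, finish -> shift 3, anneal -> shift 1, turn -> shift 1, weld -> shift 1) or shift 2 (e.g. anneal -> shift 2; cut -> shift 3; finish -> shift 4; press -> shift 3; turn -> shift 1; weld -> shift 1; mill -> shift 2).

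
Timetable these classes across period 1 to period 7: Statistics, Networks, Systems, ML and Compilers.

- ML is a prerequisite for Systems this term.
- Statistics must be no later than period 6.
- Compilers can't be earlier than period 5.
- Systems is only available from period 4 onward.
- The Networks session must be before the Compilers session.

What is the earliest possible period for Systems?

Systems is available from period 4.
Systems at period 4 is achievable: Statistics in period 1; Networks in period 1; ML in period 1; Systems in period 4; Compilers in period 5.

period 4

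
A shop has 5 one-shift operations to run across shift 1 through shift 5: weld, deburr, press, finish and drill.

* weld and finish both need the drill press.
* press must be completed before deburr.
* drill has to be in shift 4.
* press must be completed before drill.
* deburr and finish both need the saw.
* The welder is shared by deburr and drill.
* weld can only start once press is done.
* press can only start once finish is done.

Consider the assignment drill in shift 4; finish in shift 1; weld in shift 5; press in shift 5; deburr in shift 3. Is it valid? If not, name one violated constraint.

No. press must be completed before deburr is not satisfied.

press must be completed before deburr — violated.
press must be completed before drill — violated.
deburr and finish both need the saw — holds.
press can only start once finish is done — holds.
weld and finish both need the drill press — holds.
The welder is shared by deburr and drill — holds.
weld can only start once press is done — violated.
drill has to be in shift 4 — holds.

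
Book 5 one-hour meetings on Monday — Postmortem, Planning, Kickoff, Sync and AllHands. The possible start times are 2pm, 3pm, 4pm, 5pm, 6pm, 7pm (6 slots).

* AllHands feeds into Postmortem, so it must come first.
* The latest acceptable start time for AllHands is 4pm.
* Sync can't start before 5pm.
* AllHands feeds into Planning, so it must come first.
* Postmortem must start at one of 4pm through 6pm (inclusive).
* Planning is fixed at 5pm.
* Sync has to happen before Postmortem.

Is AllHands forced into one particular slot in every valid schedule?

No

AllHands can be 2pm (e.g. Kickoff=2pm, AllHands=2pm, Sync=5pm, Postmortem=6pm, Planning=5pm) or 3pm (e.g. Planning=5pm, Sync=5pm, Postmortem=6pm, AllHands=3pm, Kickoff=2pm).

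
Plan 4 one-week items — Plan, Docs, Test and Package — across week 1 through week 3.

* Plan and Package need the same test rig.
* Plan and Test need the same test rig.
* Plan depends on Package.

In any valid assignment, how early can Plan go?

week 2

Precedence pushes Plan to at least week 2.
Plan at week 2 is achievable: Plan=week 2, Test=week 1, Package=week 1, Docs=week 1.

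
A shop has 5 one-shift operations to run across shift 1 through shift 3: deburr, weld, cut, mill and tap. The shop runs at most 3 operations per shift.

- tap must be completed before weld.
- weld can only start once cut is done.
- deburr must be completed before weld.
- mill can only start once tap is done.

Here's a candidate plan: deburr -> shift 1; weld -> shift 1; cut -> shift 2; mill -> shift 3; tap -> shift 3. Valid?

Invalid. tap must be completed before weld.

deburr must be completed before weld — violated.
weld can only start once cut is done — violated.
mill can only start once tap is done — violated.
tap must be completed before weld — violated.
The shop runs at most 3 operations per shift — holds.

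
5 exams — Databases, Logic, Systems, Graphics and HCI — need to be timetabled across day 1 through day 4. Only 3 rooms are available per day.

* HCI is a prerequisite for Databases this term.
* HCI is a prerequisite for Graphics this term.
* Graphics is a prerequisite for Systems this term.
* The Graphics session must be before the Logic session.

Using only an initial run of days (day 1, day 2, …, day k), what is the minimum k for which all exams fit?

3 days

The precedence chain requires at least 3 distinct days.
With at most 3 per day and 5 exams, at least 2 days are needed.
3 works (last occupied day: day 3): for example HCI -> day 1, Graphics -> day 2, Systems -> day 3, Logic -> day 3, Databases -> day 2.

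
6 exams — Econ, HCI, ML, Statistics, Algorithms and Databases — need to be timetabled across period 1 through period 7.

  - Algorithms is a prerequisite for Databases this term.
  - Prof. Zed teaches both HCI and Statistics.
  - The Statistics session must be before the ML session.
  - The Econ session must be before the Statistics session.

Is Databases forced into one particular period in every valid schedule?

No

Databases can be period 2 (e.g. Econ -> period 1; HCI -> period 1; Algorithms -> period 1; ML -> period 3; Databases -> period 2; Statistics -> period 2) or period 3 (e.g. Statistics=period 2; Databases=period 3; ML=period 3; Econ=period 1; Algorithms=period 1; HCI=period 1).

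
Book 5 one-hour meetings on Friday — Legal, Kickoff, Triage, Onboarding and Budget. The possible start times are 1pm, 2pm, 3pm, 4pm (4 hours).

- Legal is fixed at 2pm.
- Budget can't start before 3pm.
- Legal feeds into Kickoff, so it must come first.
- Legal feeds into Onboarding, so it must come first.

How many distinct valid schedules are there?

32

Splitting on Kickoff: it can be 3pm (16), 4pm (16). Listing each branch's schedules as (Legal, Triage, Onboarding, Budget):
Kickoff=3pm: (2pm,1pm,3pm,3pm) (2pm,1pm,3pm,4pm) (2pm,1pm,4pm,3pm) (2pm,1pm,4pm,4pm) (2pm,2pm,3pm,3pm) (2pm,2pm,3pm,4pm) (2pm,2pm,4pm,3pm) (2pm,2pm,4pm,4pm) (2pm,3pm,3pm,3pm) (2pm,3pm,3pm,4pm) (2pm,3pm,4pm,3pm) (2pm,3pm,4pm,4pm) (2pm,4pm,3pm,3pm) (2pm,4pm,3pm,4pm) (2pm,4pm,4pm,3pm) (2pm,4pm,4pm,4pm) — 16.
Kickoff=4pm: (2pm,1pm,3pm,3pm) (2pm,1pm,3pm,4pm) (2pm,1pm,4pm,3pm) (2pm,1pm,4pm,4pm) (2pm,2pm,3pm,3pm) (2pm,2pm,3pm,4pm) (2pm,2pm,4pm,3pm) (2pm,2pm,4pm,4pm) (2pm,3pm,3pm,3pm) (2pm,3pm,3pm,4pm) (2pm,3pm,4pm,3pm) (2pm,3pm,4pm,4pm) (2pm,4pm,3pm,3pm) (2pm,4pm,3pm,4pm) (2pm,4pm,4pm,3pm) (2pm,4pm,4pm,4pm) — 16.
Summing: 16 + 16 = 32.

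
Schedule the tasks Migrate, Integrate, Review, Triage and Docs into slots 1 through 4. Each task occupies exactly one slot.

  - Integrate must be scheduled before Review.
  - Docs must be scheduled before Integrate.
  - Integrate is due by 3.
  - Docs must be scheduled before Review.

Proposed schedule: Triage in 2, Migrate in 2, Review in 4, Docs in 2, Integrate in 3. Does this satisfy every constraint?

Yes

Integrate must be scheduled before Review — holds.
Integrate is due by 3 — holds.
Docs must be scheduled before Integrate — holds.
Docs must be scheduled before Review — holds.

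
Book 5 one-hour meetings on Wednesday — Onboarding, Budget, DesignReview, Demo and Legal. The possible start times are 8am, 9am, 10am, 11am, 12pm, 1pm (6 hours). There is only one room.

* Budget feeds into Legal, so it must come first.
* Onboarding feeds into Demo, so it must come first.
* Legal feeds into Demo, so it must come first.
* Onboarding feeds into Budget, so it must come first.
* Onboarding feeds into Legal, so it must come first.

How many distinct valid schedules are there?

Splitting on Onboarding: it can be 8am (20), 9am (8), 10am (2). Listing each branch's schedules as (Budget, DesignReview, Demo, Legal):
Onboarding=8am: (9am,10am,12pm,11am) (9am,10am,1pm,11am) (9am,10am,1pm,12pm) (9am,11am,12pm,10am) (9am,11am,1pm,10am) (9am,11am,1pm,12pm) (9am,12pm,11am,10am) (9am,12pm,1pm,10am) (9am,12pm,1pm,11am) (9am,1pm,11am,10am) (9am,1pm,12pm,10am) (9am,1pm,12pm,11am) (10am,9am,12pm,11am) (10am,9am,1pm,11am) (10am,9am,1pm,12pm) (10am,11am,1pm,12pm) (10am,12pm,1pm,11am) (10am,1pm,12pm,11am) (11am,9am,1pm,12pm) (11am,10am,1pm,12pm) — 20.
Onboarding=9am: (10am,8am,12pm,11am) (10am,8am,1pm,11am) (10am,8am,1pm,12pm) (10am,11am,1pm,12pm) (10am,12pm,1pm,11am) (10am,1pm,12pm,11am) (11am,8am,1pm,12pm) (11am,10am,1pm,12pm) — 8.
Onboarding=10am: (11am,8am,1pm,12pm) (11am,9am,1pm,12pm) — 2.
Summing: 20 + 8 + 2 = 30.

30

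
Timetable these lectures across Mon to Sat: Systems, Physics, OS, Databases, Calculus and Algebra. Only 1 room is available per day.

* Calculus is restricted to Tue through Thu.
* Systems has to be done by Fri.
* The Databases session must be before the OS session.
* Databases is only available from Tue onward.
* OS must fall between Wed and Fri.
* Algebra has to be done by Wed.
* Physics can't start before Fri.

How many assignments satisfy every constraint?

13

Splitting on Systems: it can be Mon (4), Tue (2), Wed (2), Thu (2), Fri (3). Listing each branch's schedules as (Physics, OS, Databases, Calculus, Algebra):
Systems=Mon: (Sat,Fri,Tue,Thu,Wed) (Sat,Fri,Wed,Thu,Tue) (Sat,Fri,Thu,Tue,Wed) (Sat,Fri,Thu,Wed,Tue) — 4.
Systems=Tue: (Sat,Fri,Wed,Thu,Mon) (Sat,Fri,Thu,Wed,Mon) — 2.
Systems=Wed: (Sat,Fri,Tue,Thu,Mon) (Sat,Fri,Thu,Tue,Mon) — 2.
Systems=Thu: (Sat,Fri,Tue,Wed,Mon) (Sat,Fri,Wed,Tue,Mon) — 2.
Systems=Fri: (Sat,Wed,Tue,Thu,Mon) (Sat,Thu,Tue,Wed,Mon) (Sat,Thu,Wed,Tue,Mon) — 3.
Summing: 4 + 2 + 2 + 2 + 3 = 13.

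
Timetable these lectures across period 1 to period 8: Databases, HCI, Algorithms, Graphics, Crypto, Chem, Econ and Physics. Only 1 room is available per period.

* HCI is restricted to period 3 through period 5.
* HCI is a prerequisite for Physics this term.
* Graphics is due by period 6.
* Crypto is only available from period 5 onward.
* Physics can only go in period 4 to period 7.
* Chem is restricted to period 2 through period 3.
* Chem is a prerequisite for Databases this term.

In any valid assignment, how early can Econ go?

Econ at period 1 is achievable: Databases in period 7, Crypto in period 5, HCI in period 3, Graphics in period 6, Chem in period 2, Econ in period 1, Physics in period 4, Algorithms in period 8.

period 1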